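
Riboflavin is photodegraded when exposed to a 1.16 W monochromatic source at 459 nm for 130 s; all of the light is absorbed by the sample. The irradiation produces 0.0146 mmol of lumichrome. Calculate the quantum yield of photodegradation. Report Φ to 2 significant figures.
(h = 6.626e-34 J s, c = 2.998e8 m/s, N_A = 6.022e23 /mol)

Φ = 0.025

Product: 0.0146 mmol = 1.46e-5 mol.
Photon energy at 459 nm: hc/λ = (6.626e-34)(2.998e8)/(459e-9) = 4.328e-19 J.
Energy delivered: (1.16 W)(130 s) = 150.8 J.
Photons incident: 150.8 / 4.328e-19 = 3.484e20, i.e. 3.484e20/6.022e23 = 5.785e-4 mol.
Φ = 1.46e-5 mol / 5.785e-4 mol photons = 0.025.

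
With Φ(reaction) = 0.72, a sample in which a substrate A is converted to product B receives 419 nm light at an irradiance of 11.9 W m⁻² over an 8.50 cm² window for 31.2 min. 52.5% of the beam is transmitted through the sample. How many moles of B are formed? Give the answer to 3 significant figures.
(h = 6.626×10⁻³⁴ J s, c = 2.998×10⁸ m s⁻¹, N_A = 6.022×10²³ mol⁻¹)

Photon energy at 419 nm: hc/λ = (6.626×10⁻³⁴)(2.998×10⁸)/(419×10⁻⁹) = 4.741×10⁻¹⁹ J.
Energy delivered: (11.9 W m⁻²)(8.50×10⁻⁴ m²)(1872 s) = 18.94 J.
Photons incident: 18.94 / 4.741×10⁻¹⁹ = 3.995×10¹⁹, i.e. 3.995×10¹⁹/6.022×10²³ = 6.634×10⁻⁵ mol.
Fraction absorbed: 1 − 52.5/100 = 0.4750.
Photons absorbed: 0.4750 × 6.634×10⁻⁵ = 3.151×10⁻⁵ mol.
Product: Φ × n_abs = 0.72 × 3.151×10⁻⁵ = 2.269×10⁻⁵ mol.

2.27×10⁻⁵ mol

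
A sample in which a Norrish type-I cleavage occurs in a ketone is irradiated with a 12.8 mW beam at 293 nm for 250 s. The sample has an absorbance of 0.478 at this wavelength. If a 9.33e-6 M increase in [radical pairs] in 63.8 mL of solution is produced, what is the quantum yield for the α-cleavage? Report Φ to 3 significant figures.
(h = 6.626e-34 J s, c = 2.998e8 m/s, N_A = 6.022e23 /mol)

Φ = 0.114

Product: (9.33e-6 M)(0.0638 L) = 5.953e-7 mol.
Photon energy at 293 nm: hc/λ = (6.626e-34)(2.998e8)/(293e-9) = 6.780e-19 J.
Energy delivered: (12.8 mW)(250 s) = 3.200 J.
Photons incident: 3.200 / 6.780e-19 = 4.720e18, i.e. 4.720e18/6.022e23 = 7.838e-6 mol.
Fraction absorbed: 1 − 10^(−0.478) = 0.6673.
Photons absorbed: 0.6673 × 7.838e-6 = 5.230e-6 mol.
Φ = 5.953e-7 mol / 5.230e-6 mol photons = 0.114.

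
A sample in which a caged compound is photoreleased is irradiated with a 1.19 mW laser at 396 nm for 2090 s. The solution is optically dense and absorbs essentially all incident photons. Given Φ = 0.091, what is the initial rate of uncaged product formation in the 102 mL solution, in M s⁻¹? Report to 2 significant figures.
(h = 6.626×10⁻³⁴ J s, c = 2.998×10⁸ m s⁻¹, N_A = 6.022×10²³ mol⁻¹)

3.5×10⁻⁹ M s⁻¹

Photon energy at 396 nm: hc/λ = (6.626×10⁻³⁴)(2.998×10⁸)/(396×10⁻⁹) = 5.016×10⁻¹⁹ J.
Energy delivered: (1.19 mW)(2090 s) = 2.487 J.
Photons incident: 2.487 / 5.016×10⁻¹⁹ = 4.958×10¹⁸, i.e. 4.958×10¹⁸/6.022×10²³ = 8.233×10⁻⁶ mol.
Product formed: 0.091 × 8.233×10⁻⁶ = 7.492×10⁻⁷ mol.
Rate: 7.492×10⁻⁷ mol / (2090 s × 0.102 L) = 3.5×10⁻⁹ M s⁻¹.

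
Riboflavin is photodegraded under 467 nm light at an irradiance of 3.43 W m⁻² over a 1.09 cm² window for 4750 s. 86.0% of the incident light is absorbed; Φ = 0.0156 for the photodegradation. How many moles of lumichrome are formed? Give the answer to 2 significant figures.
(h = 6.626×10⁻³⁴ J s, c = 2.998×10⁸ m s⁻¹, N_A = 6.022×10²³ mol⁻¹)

9.3×10⁻⁸ mol

Photon energy at 467 nm: hc/λ = (6.626×10⁻³⁴)(2.998×10⁸)/(467×10⁻⁹) = 4.254×10⁻¹⁹ J.
Energy delivered: (3.43 W m⁻²)(1.09×10⁻⁴ m²)(4750 s) = 1.776 J.
Photons incident: 1.776 / 4.254×10⁻¹⁹ = 4.175×10¹⁸, i.e. 4.175×10¹⁸/6.022×10²³ = 6.933×10⁻⁶ mol.
Photons absorbed: 0.860 × 6.933×10⁻⁶ = 5.962×10⁻⁶ mol.
Product: Φ × n_abs = 0.0156 × 5.962×10⁻⁶ = 9.301×10⁻⁸ mol.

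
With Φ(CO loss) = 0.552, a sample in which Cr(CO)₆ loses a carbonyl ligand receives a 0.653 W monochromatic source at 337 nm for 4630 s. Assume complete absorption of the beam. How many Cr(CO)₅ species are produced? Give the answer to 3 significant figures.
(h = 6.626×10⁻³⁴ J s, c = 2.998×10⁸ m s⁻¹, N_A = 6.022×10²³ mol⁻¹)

2.83×10²¹ species

Photon energy at 337 nm: hc/λ = (6.626×10⁻³⁴)(2.998×10⁸)/(337×10⁻⁹) = 5.895×10⁻¹⁹ J.
Energy delivered: (0.653 W)(4630 s) = 3023 J.
Photons incident: 3023 / 5.895×10⁻¹⁹ = 5.128×10²¹, i.e. 5.128×10²¹/6.022×10²³ = 0.008515 mol.
Product: Φ × n_abs = 0.552 × 0.008515 = 0.004700 mol.
As a count: 0.004700 × 6.022×10²³ = 2.83×10²¹.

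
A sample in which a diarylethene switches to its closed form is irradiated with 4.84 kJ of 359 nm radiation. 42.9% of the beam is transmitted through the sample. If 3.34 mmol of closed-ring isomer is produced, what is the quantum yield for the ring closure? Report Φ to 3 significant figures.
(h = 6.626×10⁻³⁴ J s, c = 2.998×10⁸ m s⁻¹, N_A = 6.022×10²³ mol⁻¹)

Product: 3.34 mmol = 0.00334 mol.
Photon energy at 359 nm: hc/λ = (6.626×10⁻³⁴)(2.998×10⁸)/(359×10⁻⁹) = 5.533×10⁻¹⁹ J.
Incident energy: 4.84 kJ = 4840 J.
Photons incident: 4840 / 5.533×10⁻¹⁹ = 8.748×10²¹, i.e. 8.748×10²¹/6.022×10²³ = 0.01453 mol.
Fraction absorbed: 1 − 42.9/100 = 0.5710.
Photons absorbed: 0.5710 × 0.01453 = 0.008297 mol.
Φ = 0.00334 mol / 0.008297 mol photons = 0.403.

Φ = 0.403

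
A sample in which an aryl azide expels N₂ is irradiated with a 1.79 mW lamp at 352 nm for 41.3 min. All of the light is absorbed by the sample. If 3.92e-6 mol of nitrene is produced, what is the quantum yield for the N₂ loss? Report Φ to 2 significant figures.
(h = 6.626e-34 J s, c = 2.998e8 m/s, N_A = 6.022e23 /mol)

Φ = 0.30

Photon energy at 352 nm: hc/λ = (6.626e-34)(2.998e8)/(352e-9) = 5.643e-19 J.
Energy delivered: (1.79 mW)(2478 s) = 4.436 J.
Photons incident: 4.436 / 5.643e-19 = 7.861e18, i.e. 7.861e18/6.022e23 = 1.305e-5 mol.
Φ = 3.92e-6 mol / 1.305e-5 mol photons = 0.30.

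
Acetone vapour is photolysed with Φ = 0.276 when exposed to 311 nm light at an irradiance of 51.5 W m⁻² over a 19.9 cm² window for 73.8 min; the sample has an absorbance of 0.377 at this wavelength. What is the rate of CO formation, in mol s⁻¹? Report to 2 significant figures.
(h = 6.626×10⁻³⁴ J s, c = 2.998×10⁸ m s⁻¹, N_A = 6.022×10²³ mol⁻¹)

4.3×10⁻⁸ mol s⁻¹

Photon energy at 311 nm: hc/λ = (6.626×10⁻³⁴)(2.998×10⁸)/(311×10⁻⁹) = 6.387×10⁻¹⁹ J.
Energy delivered: (51.5 W m⁻²)(19.9×10⁻⁴ m²)(4428 s) = 453.8 J.
Photons incident: 453.8 / 6.387×10⁻¹⁹ = 7.105×10²⁰, i.e. 7.105×10²⁰/6.022×10²³ = 0.001180 mol.
Fraction absorbed: 1 − 10^(−0.377) = 0.5802.
Photons absorbed: 0.5802 × 0.001180 = 6.846×10⁻⁴ mol.
Product formed: 0.276 × 6.846×10⁻⁴ = 1.889×10⁻⁴ mol.
Rate: 1.889×10⁻⁴ / 4428 s = 4.3×10⁻⁸ mol s⁻¹.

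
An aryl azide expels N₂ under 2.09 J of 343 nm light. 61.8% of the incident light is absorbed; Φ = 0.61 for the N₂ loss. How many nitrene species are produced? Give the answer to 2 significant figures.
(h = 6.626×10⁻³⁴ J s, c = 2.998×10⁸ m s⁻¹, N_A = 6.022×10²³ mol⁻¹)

1.4×10¹⁸ species

Photon energy at 343 nm: hc/λ = (6.626×10⁻³⁴)(2.998×10⁸)/(343×10⁻⁹) = 5.791×10⁻¹⁹ J.
Photons incident: 2.09 / 5.791×10⁻¹⁹ = 3.609×10¹⁸, i.e. 3.609×10¹⁸/6.022×10²³ = 5.993×10⁻⁶ mol.
Photons absorbed: 0.618 × 5.993×10⁻⁶ = 3.704×10⁻⁶ mol.
Product: Φ × n_abs = 0.61 × 3.704×10⁻⁶ = 2.259×10⁻⁶ mol.
As a count: 2.259×10⁻⁶ × 6.022×10²³ = 1.4×10¹⁸.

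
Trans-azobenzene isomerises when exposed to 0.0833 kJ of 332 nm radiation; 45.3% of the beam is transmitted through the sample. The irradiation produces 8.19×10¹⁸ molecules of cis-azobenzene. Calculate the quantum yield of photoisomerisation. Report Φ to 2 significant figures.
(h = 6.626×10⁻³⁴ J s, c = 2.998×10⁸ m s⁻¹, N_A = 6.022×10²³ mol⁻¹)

Φ = 0.11

Product: 8.19×10¹⁸ / 6.022×10²³ = 1.360×10⁻⁵ mol.
Photon energy at 332 nm: hc/λ = (6.626×10⁻³⁴)(2.998×10⁸)/(332×10⁻⁹) = 5.983×10⁻¹⁹ J.
Incident energy: 0.0833 kJ = 83.3 J.
Photons incident: 83.3 / 5.983×10⁻¹⁹ = 1.392×10²⁰, i.e. 1.392×10²⁰/6.022×10²³ = 2.312×10⁻⁴ mol.
Fraction absorbed: 1 − 45.3/100 = 0.5470.
Photons absorbed: 0.5470 × 2.312×10⁻⁴ = 1.265×10⁻⁴ mol.
Φ = 1.360×10⁻⁵ mol / 1.265×10⁻⁴ mol photons = 0.11.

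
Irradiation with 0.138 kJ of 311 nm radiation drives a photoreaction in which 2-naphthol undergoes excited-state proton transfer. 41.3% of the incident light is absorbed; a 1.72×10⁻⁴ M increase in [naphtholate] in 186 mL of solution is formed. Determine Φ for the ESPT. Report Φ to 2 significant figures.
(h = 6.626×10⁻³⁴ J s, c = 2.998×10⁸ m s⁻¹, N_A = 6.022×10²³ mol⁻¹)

Φ = 0.22

Product: (1.72×10⁻⁴ M)(0.186 L) = 3.199×10⁻⁵ mol.
Photon energy at 311 nm: hc/λ = (6.626×10⁻³⁴)(2.998×10⁸)/(311×10⁻⁹) = 6.387×10⁻¹⁹ J.
Incident energy: 0.138 kJ = 138 J.
Photons incident: 138 / 6.387×10⁻¹⁹ = 2.161×10²⁰, i.e. 2.161×10²⁰/6.022×10²³ = 3.589×10⁻⁴ mol.
Photons absorbed: 0.413 × 3.589×10⁻⁴ = 1.482×10⁻⁴ mol.
Φ = 3.199×10⁻⁵ mol / 1.482×10⁻⁴ mol photons = 0.22.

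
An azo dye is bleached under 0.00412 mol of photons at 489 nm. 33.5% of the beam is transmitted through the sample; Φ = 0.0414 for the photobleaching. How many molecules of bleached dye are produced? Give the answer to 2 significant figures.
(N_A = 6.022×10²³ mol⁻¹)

6.8×10¹⁹ molecules

Fraction absorbed: 1 − 33.5/100 = 0.6650.
Photons absorbed: 0.6650 × 0.00412 = 0.002740 mol.
Product: Φ × n_abs = 0.0414 × 0.002740 = 1.134×10⁻⁴ mol.
As a count: 1.134×10⁻⁴ × 6.022×10²³ = 6.8×10¹⁹.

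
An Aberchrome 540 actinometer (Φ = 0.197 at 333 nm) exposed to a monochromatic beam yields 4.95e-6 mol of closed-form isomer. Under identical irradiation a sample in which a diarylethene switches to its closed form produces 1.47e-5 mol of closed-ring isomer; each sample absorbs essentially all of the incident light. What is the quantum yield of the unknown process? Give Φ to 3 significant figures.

Photons absorbed by the actinometer: 4.95e-6 / 0.197 = 2.513e-5 mol.
Φ(unknown) = 1.47e-5 / 2.513e-5 = 0.585.

Φ = 0.585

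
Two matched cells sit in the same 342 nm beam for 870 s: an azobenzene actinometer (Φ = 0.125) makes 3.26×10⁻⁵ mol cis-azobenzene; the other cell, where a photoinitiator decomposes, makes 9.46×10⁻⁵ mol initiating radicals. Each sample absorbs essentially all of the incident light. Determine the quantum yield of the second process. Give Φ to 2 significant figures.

Φ = 0.36

Photons absorbed by the actinometer: 3.26×10⁻⁵ / 0.125 = 2.608×10⁻⁴ mol.
Φ(unknown) = 9.46×10⁻⁵ / 2.608×10⁻⁴ = 0.36.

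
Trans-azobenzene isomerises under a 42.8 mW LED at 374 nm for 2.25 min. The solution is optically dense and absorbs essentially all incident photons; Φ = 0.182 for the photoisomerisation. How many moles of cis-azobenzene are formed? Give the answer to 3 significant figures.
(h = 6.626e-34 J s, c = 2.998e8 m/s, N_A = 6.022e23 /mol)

Photon energy at 374 nm: hc/λ = (6.626e-34)(2.998e8)/(374e-9) = 5.311e-19 J.
Energy delivered: (42.8 mW)(135 s) = 5.778 J.
Photons incident: 5.778 / 5.311e-19 = 1.088e19, i.e. 1.088e19/6.022e23 = 1.807e-5 mol.
Product: Φ × n_abs = 0.182 × 1.807e-5 = 3.289e-6 mol.

3.29e-6 mol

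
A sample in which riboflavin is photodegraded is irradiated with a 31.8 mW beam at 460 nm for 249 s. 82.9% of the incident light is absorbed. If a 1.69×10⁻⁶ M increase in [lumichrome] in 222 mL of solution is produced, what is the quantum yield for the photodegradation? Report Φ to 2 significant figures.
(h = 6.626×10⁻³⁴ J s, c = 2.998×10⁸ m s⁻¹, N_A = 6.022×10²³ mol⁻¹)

Φ = 0.015

Product: (1.69×10⁻⁶ M)(0.222 L) = 3.752×10⁻⁷ mol.
Photon energy at 460 nm: hc/λ = (6.626×10⁻³⁴)(2.998×10⁸)/(460×10⁻⁹) = 4.318×10⁻¹⁹ J.
Energy delivered: (31.8 mW)(249 s) = 7.918 J.
Photons incident: 7.918 / 4.318×10⁻¹⁹ = 1.834×10¹⁹, i.e. 1.834×10¹⁹/6.022×10²³ = 3.045×10⁻⁵ mol.
Photons absorbed: 0.829 × 3.045×10⁻⁵ = 2.524×10⁻⁵ mol.
Φ = 3.752×10⁻⁷ mol / 2.524×10⁻⁵ mol photons = 0.015.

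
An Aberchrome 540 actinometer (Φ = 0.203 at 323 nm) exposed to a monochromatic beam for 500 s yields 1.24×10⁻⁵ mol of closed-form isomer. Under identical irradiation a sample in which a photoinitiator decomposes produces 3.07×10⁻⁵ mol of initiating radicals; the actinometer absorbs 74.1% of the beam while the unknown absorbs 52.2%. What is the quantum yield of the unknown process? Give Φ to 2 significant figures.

Φ = 0.71

Photons absorbed by the actinometer: 1.24×10⁻⁵ / 0.203 = 6.108×10⁻⁵ mol.
Incident flux: 6.108×10⁻⁵ / 0.741 = 8.243×10⁻⁵ einstein.
Absorbed by unknown: 0.522 × 8.243×10⁻⁵ = 4.303×10⁻⁵ mol.
Φ(unknown) = 3.07×10⁻⁵ / 4.303×10⁻⁵ = 0.71.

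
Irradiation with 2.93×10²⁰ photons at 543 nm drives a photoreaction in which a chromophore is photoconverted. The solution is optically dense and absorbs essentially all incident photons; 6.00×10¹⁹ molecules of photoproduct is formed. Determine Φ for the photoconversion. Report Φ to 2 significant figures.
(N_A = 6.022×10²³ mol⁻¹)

Product: 6.00×10¹⁹ / 6.022×10²³ = 9.963×10⁻⁵ mol.
Moles of photons: 2.93×10²⁰ / 6.022×10²³ = 4.865×10⁻⁴ mol.
Φ = 9.963×10⁻⁵ mol / 4.865×10⁻⁴ mol photons = 0.20.

Φ = 0.20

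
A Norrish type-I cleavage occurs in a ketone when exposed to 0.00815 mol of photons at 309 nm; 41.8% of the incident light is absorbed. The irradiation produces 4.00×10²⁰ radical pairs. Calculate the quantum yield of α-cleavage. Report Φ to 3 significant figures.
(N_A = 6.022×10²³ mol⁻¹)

Product: 4.00×10²⁰ / 6.022×10²³ = 6.642×10⁻⁴ mol.
Photons absorbed: 0.418 × 0.00815 = 0.003407 mol.
Φ = 6.642×10⁻⁴ mol / 0.003407 mol photons = 0.195.

Φ = 0.195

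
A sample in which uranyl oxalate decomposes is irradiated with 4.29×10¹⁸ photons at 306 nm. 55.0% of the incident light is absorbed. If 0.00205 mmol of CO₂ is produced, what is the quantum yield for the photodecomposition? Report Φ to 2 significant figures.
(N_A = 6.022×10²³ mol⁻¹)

Φ = 0.52

Product: 0.00205 mmol = 2.05×10⁻⁶ mol.
Moles of photons: 4.29×10¹⁸ / 6.022×10²³ = 7.124×10⁻⁶ mol.
Photons absorbed: 0.550 × 7.124×10⁻⁶ = 3.918×10⁻⁶ mol.
Φ = 2.05×10⁻⁶ mol / 3.918×10⁻⁶ mol photons = 0.52.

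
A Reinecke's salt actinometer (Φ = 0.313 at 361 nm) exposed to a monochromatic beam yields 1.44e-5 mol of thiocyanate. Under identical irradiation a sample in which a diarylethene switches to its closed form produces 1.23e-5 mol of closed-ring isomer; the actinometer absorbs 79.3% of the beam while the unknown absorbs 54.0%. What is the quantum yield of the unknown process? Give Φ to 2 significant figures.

Φ = 0.39

Photons absorbed by the actinometer: 1.44e-5 / 0.313 = 4.601e-5 mol.
Incident flux: 4.601e-5 / 0.793 = 5.802e-5 einstein.
Absorbed by unknown: 0.540 × 5.802e-5 = 3.133e-5 mol.
Φ(unknown) = 1.23e-5 / 3.133e-5 = 0.39.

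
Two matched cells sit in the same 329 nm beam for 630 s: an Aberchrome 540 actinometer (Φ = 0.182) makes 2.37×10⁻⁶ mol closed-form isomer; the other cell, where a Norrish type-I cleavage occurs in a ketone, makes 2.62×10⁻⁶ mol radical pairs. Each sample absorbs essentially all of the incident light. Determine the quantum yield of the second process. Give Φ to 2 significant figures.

Photons absorbed by the actinometer: 2.37×10⁻⁶ / 0.182 = 1.302×10⁻⁵ mol.
Φ(unknown) = 2.62×10⁻⁶ / 1.302×10⁻⁵ = 0.20.

Φ = 0.20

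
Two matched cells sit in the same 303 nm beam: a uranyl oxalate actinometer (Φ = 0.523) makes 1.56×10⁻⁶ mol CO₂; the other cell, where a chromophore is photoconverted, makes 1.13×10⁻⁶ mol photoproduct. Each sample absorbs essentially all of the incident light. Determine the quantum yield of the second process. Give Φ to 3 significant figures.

Photons absorbed by the actinometer: 1.56×10⁻⁶ / 0.523 = 2.983×10⁻⁶ mol.
Φ(unknown) = 1.13×10⁻⁶ / 2.983×10⁻⁶ = 0.379.

Φ = 0.379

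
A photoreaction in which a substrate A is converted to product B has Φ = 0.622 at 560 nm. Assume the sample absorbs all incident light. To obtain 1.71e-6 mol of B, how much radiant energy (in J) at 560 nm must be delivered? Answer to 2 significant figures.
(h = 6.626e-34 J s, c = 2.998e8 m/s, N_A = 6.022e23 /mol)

0.59 J

Photons that must be absorbed: 1.71e-6 / 0.622 = 2.749e-6 mol.
Photon energy: hc/λ = 3.547e-19 J; per mole, 2.136e5 J mol⁻¹.
Energy required: 2.749e-6 × 2.136e5 = 0.59 J.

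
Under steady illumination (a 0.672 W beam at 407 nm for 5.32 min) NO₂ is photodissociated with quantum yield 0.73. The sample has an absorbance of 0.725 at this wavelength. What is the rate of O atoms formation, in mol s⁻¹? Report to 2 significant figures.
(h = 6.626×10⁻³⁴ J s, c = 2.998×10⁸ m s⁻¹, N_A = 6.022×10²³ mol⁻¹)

1.4×10⁻⁶ mol s⁻¹

Photon energy at 407 nm: hc/λ = (6.626×10⁻³⁴)(2.998×10⁸)/(407×10⁻⁹) = 4.881×10⁻¹⁹ J.
Energy delivered: (0.672 W)(319.2 s) = 214.5 J.
Photons incident: 214.5 / 4.881×10⁻¹⁹ = 4.395×10²⁰, i.e. 4.395×10²⁰/6.022×10²³ = 7.298×10⁻⁴ mol.
Fraction absorbed: 1 − 10^(−0.725) = 0.8116.
Photons absorbed: 0.8116 × 7.298×10⁻⁴ = 5.923×10⁻⁴ mol.
Product formed: 0.73 × 5.923×10⁻⁴ = 4.324×10⁻⁴ mol.
Rate: 4.324×10⁻⁴ / 319.2 s = 1.4×10⁻⁶ mol s⁻¹.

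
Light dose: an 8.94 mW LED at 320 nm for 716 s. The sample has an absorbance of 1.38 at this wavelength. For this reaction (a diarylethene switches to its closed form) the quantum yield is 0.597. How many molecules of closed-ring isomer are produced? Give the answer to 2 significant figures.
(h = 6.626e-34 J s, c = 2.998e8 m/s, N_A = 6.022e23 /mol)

5.9e18 molecules

Photon energy at 320 nm: hc/λ = (6.626e-34)(2.998e8)/(320e-9) = 6.208e-19 J.
Energy delivered: (8.94 mW)(716 s) = 6.401 J.
Photons incident: 6.401 / 6.208e-19 = 1.031e19, i.e. 1.031e19/6.022e23 = 1.712e-5 mol.
Fraction absorbed: 1 − 10^(−1.38) = 0.9583.
Photons absorbed: 0.9583 × 1.712e-5 = 1.641e-5 mol.
Product: Φ × n_abs = 0.597 × 1.641e-5 = 9.797e-6 mol.
As a count: 9.797e-6 × 6.022e23 = 5.9e18.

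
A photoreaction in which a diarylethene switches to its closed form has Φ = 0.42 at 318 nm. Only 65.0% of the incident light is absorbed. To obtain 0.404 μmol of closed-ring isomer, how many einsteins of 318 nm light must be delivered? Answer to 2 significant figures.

Product: 0.404 μmol = 4.04×10⁻⁷ mol.
Photons that must be absorbed: 4.04×10⁻⁷ / 0.42 = 9.619×10⁻⁷ mol.
Incident photons needed: 9.619×10⁻⁷ / 0.650 = 1.480×10⁻⁶ mol.

1.5×10⁻⁶ einstein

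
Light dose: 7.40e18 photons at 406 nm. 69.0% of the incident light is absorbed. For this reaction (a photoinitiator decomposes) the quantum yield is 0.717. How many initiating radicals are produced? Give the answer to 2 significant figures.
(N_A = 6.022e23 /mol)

3.7e18 initiating radicals

Moles of photons: 7.40e18 / 6.022e23 = 1.229e-5 mol.
Photons absorbed: 0.690 × 1.229e-5 = 8.480e-6 mol.
Product: Φ × n_abs = 0.717 × 8.480e-6 = 6.080e-6 mol.
As a count: 6.080e-6 × 6.022e23 = 3.7e18.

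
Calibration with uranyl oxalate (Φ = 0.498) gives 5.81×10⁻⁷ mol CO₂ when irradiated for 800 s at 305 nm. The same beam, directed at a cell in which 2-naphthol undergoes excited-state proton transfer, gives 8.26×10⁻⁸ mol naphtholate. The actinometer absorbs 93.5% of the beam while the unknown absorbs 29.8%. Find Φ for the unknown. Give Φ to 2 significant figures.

Photons absorbed by the actinometer: 5.81×10⁻⁷ / 0.498 = 1.167×10⁻⁶ mol.
Incident flux: 1.167×10⁻⁶ / 0.935 = 1.248×10⁻⁶ einstein.
Absorbed by unknown: 0.298 × 1.248×10⁻⁶ = 3.719×10⁻⁷ mol.
Φ(unknown) = 8.26×10⁻⁸ / 3.719×10⁻⁷ = 0.22.

Φ = 0.22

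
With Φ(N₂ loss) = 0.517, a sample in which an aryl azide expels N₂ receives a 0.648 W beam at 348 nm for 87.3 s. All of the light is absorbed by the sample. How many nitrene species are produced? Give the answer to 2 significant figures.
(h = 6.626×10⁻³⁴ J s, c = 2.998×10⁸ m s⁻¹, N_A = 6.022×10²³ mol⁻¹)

5.1×10¹⁹ species

Photon energy at 348 nm: hc/λ = (6.626×10⁻³⁴)(2.998×10⁸)/(348×10⁻⁹) = 5.708×10⁻¹⁹ J.
Energy delivered: (0.648 W)(87.3 s) = 56.57 J.
Photons incident: 56.57 / 5.708×10⁻¹⁹ = 9.911×10¹⁹, i.e. 9.911×10¹⁹/6.022×10²³ = 1.646×10⁻⁴ mol.
Product: Φ × n_abs = 0.517 × 1.646×10⁻⁴ = 8.510×10⁻⁵ mol.
As a count: 8.510×10⁻⁵ × 6.022×10²³ = 5.1×10¹⁹.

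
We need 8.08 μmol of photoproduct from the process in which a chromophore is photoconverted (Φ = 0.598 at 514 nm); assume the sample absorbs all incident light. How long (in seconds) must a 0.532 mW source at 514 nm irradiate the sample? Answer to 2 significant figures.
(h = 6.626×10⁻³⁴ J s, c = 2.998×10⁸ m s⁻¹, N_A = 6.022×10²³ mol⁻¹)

Product: 8.08 μmol = 8.08×10⁻⁶ mol.
Photons that must be absorbed: 8.08×10⁻⁶ / 0.598 = 1.351×10⁻⁵ mol.
Photon energy: hc/λ = 3.865×10⁻¹⁹ J; per mole, 2.328×10⁵ J mol⁻¹.
Energy required: 1.351×10⁻⁵ × 2.328×10⁵ = 3.145 J.
Time: 3.145 J / 0.000532 W = 5900 s.

t ≈ 5900 s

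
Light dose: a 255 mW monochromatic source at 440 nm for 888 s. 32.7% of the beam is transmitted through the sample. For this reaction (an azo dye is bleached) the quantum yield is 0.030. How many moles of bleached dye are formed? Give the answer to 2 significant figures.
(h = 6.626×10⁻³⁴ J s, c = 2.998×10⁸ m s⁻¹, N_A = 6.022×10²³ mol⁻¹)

1.7×10⁻⁵ mol

Photon energy at 440 nm: hc/λ = (6.626×10⁻³⁴)(2.998×10⁸)/(440×10⁻⁹) = 4.515×10⁻¹⁹ J.
Energy delivered: (255 mW)(888 s) = 226.4 J.
Photons incident: 226.4 / 4.515×10⁻¹⁹ = 5.014×10²⁰, i.e. 5.014×10²⁰/6.022×10²³ = 8.326×10⁻⁴ mol.
Fraction absorbed: 1 − 32.7/100 = 0.6730.
Photons absorbed: 0.6730 × 8.326×10⁻⁴ = 5.603×10⁻⁴ mol.
Product: Φ × n_abs = 0.030 × 5.603×10⁻⁴ = 1.681×10⁻⁵ mol.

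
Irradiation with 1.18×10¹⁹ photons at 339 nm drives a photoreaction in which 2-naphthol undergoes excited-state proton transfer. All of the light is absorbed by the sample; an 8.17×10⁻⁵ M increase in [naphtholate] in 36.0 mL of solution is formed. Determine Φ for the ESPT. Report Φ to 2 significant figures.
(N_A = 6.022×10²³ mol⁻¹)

Φ = 0.15

Product: (8.17×10⁻⁵ M)(0.036 L) = 2.941×10⁻⁶ mol.
Moles of photons: 1.18×10¹⁹ / 6.022×10²³ = 1.959×10⁻⁵ mol.
Φ = 2.941×10⁻⁶ mol / 1.959×10⁻⁵ mol photons = 0.15.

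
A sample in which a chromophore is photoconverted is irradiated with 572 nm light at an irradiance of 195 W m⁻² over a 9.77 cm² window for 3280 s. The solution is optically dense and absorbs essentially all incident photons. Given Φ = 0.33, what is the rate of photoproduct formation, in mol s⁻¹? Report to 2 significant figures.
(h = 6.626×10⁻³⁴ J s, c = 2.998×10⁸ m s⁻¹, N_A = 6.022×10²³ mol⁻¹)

3.0×10⁻⁷ mol s⁻¹

Photon energy at 572 nm: hc/λ = (6.626×10⁻³⁴)(2.998×10⁸)/(572×10⁻⁹) = 3.473×10⁻¹⁹ J.
Energy delivered: (195 W m⁻²)(9.77×10⁻⁴ m²)(3280 s) = 624.9 J.
Photons incident: 624.9 / 3.473×10⁻¹⁹ = 1.799×10²¹, i.e. 1.799×10²¹/6.022×10²³ = 0.002987 mol.
Product formed: 0.33 × 0.002987 = 9.857×10⁻⁴ mol.
Rate: 9.857×10⁻⁴ / 3280 s = 3.0×10⁻⁷ mol s⁻¹.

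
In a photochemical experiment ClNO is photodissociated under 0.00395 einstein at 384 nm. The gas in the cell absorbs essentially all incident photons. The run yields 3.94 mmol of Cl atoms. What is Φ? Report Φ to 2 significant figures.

Product: 3.94 mmol = 0.00394 mol.
Φ = 0.00394 mol / 0.00395 mol photons = 1.0.

Φ = 1.0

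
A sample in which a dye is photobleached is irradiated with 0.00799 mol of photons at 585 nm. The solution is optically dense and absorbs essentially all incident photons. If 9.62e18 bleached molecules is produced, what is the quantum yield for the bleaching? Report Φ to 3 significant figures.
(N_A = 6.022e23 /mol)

Φ = 0.00200

Product: 9.62e18 / 6.022e23 = 1.597e-5 mol.
Φ = 1.597e-5 mol / 0.00799 mol photons = 0.00200.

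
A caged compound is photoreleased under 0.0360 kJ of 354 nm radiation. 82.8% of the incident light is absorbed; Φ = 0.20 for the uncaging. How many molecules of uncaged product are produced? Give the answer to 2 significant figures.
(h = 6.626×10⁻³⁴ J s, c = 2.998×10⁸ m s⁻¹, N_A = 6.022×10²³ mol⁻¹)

Photon energy at 354 nm: hc/λ = (6.626×10⁻³⁴)(2.998×10⁸)/(354×10⁻⁹) = 5.612×10⁻¹⁹ J.
Incident energy: 0.0360 kJ = 36.0 J.
Photons incident: 36.0 / 5.612×10⁻¹⁹ = 6.415×10¹⁹, i.e. 6.415×10¹⁹/6.022×10²³ = 1.065×10⁻⁴ mol.
Photons absorbed: 0.828 × 1.065×10⁻⁴ = 8.818×10⁻⁵ mol.
Product: Φ × n_abs = 0.20 × 8.818×10⁻⁵ = 1.764×10⁻⁵ mol.
As a count: 1.764×10⁻⁵ × 6.022×10²³ = 1.1×10¹⁹.

1.1×10¹⁹ molecules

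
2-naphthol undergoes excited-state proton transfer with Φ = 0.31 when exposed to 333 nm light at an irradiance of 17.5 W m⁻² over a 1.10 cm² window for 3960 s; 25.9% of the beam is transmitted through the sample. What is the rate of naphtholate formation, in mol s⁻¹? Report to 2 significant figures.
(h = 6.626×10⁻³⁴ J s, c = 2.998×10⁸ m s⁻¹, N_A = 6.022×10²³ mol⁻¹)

Photon energy at 333 nm: hc/λ = (6.626×10⁻³⁴)(2.998×10⁸)/(333×10⁻⁹) = 5.965×10⁻¹⁹ J.
Energy delivered: (17.5 W m⁻²)(1.10×10⁻⁴ m²)(3960 s) = 7.623 J.
Photons incident: 7.623 / 5.965×10⁻¹⁹ = 1.278×10¹⁹, i.e. 1.278×10¹⁹/6.022×10²³ = 2.122×10⁻⁵ mol.
Fraction absorbed: 1 − 25.9/100 = 0.7410.
Photons absorbed: 0.7410 × 2.122×10⁻⁵ = 1.572×10⁻⁵ mol.
Product formed: 0.31 × 1.572×10⁻⁵ = 4.873×10⁻⁶ mol.
Rate: 4.873×10⁻⁶ / 3960 s = 1.2×10⁻⁹ mol s⁻¹.

1.2×10⁻⁹ mol s⁻¹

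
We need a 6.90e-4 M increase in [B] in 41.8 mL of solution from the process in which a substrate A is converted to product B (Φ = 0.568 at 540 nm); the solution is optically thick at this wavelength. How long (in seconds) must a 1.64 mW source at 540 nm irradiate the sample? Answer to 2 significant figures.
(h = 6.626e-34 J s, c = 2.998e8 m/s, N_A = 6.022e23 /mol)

Product: (6.90e-4 M)(0.0418 L) = 2.884e-5 mol.
Photons that must be absorbed: 2.884e-5 / 0.568 = 5.077e-5 mol.
Photon energy: hc/λ = 3.679e-19 J; per mole, 2.215e5 J mol⁻¹.
Energy required: 5.077e-5 × 2.215e5 = 11.25 J.
Time: 11.25 J / 0.00164 W = 6900 s.

t ≈ 6900 s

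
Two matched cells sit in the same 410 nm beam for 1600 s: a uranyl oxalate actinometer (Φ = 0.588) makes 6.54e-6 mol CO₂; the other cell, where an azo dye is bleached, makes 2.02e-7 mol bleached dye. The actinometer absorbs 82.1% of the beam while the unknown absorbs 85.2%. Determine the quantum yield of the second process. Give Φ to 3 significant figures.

Φ = 0.0175

Photons absorbed by the actinometer: 6.54e-6 / 0.588 = 1.112e-5 mol.
Incident flux: 1.112e-5 / 0.821 = 1.354e-5 einstein.
Absorbed by unknown: 0.852 × 1.354e-5 = 1.154e-5 mol.
Φ(unknown) = 2.02e-7 / 1.154e-5 = 0.0175.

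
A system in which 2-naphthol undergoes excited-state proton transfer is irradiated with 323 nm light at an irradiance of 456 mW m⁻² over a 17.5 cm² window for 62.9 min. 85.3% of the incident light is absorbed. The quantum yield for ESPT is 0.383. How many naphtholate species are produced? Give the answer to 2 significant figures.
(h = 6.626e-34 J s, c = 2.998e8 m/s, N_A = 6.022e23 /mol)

Photon energy at 323 nm: hc/λ = (6.626e-34)(2.998e8)/(323e-9) = 6.150e-19 J.
Energy delivered: (456 mW m⁻²)(17.5e-4 m²)(3774 s) = 3.012 J.
Photons incident: 3.012 / 6.150e-19 = 4.898e18, i.e. 4.898e18/6.022e23 = 8.134e-6 mol.
Photons absorbed: 0.853 × 8.134e-6 = 6.938e-6 mol.
Product: Φ × n_abs = 0.383 × 6.938e-6 = 2.657e-6 mol.
As a count: 2.657e-6 × 6.022e23 = 1.6e18.

1.6e18 species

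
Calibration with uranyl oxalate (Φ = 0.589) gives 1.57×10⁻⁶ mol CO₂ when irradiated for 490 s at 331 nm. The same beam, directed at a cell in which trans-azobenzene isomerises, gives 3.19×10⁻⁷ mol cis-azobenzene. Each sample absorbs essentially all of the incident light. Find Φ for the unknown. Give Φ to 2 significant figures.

Φ = 0.12

Photons absorbed by the actinometer: 1.57×10⁻⁶ / 0.589 = 2.666×10⁻⁶ mol.
Φ(unknown) = 3.19×10⁻⁷ / 2.666×10⁻⁶ = 0.12.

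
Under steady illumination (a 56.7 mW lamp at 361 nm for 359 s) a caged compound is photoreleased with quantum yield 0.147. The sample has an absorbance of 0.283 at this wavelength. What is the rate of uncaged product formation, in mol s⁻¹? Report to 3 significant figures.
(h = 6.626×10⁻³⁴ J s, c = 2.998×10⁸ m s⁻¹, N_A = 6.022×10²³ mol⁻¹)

1.20×10⁻⁸ mol s⁻¹

Photon energy at 361 nm: hc/λ = (6.626×10⁻³⁴)(2.998×10⁸)/(361×10⁻⁹) = 5.503×10⁻¹⁹ J.
Energy delivered: (56.7 mW)(359 s) = 20.36 J.
Photons incident: 20.36 / 5.503×10⁻¹⁹ = 3.700×10¹⁹, i.e. 3.700×10¹⁹/6.022×10²³ = 6.144×10⁻⁵ mol.
Fraction absorbed: 1 − 10^(−0.283) = 0.4788.
Photons absorbed: 0.4788 × 6.144×10⁻⁵ = 2.942×10⁻⁵ mol.
Product formed: 0.147 × 2.942×10⁻⁵ = 4.325×10⁻⁶ mol.
Rate: 4.325×10⁻⁶ / 359 s = 1.20×10⁻⁸ mol s⁻¹.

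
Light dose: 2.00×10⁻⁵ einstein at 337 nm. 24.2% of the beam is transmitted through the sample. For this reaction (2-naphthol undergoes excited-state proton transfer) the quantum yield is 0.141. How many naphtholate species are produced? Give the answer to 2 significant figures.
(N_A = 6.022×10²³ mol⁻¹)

1.3×10¹⁸ species

Fraction absorbed: 1 − 24.2/100 = 0.7580.
Photons absorbed: 0.7580 × 2.00×10⁻⁵ = 1.516×10⁻⁵ mol.
Product: Φ × n_abs = 0.141 × 1.516×10⁻⁵ = 2.138×10⁻⁶ mol.
As a count: 2.138×10⁻⁶ × 6.022×10²³ = 1.3×10¹⁸.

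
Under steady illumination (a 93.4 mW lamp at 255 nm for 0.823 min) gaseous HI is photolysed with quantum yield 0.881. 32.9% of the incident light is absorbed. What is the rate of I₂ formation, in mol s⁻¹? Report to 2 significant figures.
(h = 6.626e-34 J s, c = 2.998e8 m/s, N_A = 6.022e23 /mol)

Photon energy at 255 nm: hc/λ = (6.626e-34)(2.998e8)/(255e-9) = 7.790e-19 J.
Energy delivered: (93.4 mW)(49.38 s) = 4.612 J.
Photons incident: 4.612 / 7.790e-19 = 5.920e18, i.e. 5.920e18/6.022e23 = 9.831e-6 mol.
Photons absorbed: 0.329 × 9.831e-6 = 3.234e-6 mol.
Product formed: 0.881 × 3.234e-6 = 2.849e-6 mol.
Rate: 2.849e-6 / 49.38 s = 5.8e-8 mol s⁻¹.

5.8e-8 mol s⁻¹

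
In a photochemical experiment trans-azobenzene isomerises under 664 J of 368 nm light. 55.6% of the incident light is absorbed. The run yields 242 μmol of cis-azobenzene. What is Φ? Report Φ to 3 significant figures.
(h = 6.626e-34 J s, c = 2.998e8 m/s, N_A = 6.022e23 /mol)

Product: 242 μmol = 2.42e-4 mol.
Photon energy at 368 nm: hc/λ = (6.626e-34)(2.998e8)/(368e-9) = 5.398e-19 J.
Photons incident: 664 / 5.398e-19 = 1.230e21, i.e. 1.230e21/6.022e23 = 0.002043 mol.
Photons absorbed: 0.556 × 0.002043 = 0.001136 mol.
Φ = 2.42e-4 mol / 0.001136 mol photons = 0.213.

Φ = 0.213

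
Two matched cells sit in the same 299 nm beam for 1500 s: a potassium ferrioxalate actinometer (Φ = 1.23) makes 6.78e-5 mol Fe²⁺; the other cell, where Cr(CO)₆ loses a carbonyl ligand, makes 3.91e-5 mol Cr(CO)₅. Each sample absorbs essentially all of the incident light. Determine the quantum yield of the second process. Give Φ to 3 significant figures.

Φ = 0.709

Photons absorbed by the actinometer: 6.78e-5 / 1.23 = 5.512e-5 mol.
Φ(unknown) = 3.91e-5 / 5.512e-5 = 0.709.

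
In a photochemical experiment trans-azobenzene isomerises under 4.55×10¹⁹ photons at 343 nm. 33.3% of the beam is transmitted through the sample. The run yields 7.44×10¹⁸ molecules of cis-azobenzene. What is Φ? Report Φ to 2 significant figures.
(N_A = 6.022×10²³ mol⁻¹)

Φ = 0.25

Product: 7.44×10¹⁸ / 6.022×10²³ = 1.235×10⁻⁵ mol.
Moles of photons: 4.55×10¹⁹ / 6.022×10²³ = 7.556×10⁻⁵ mol.
Fraction absorbed: 1 − 33.3/100 = 0.6670.
Photons absorbed: 0.6670 × 7.556×10⁻⁵ = 5.040×10⁻⁵ mol.
Φ = 1.235×10⁻⁵ mol / 5.040×10⁻⁵ mol photons = 0.25.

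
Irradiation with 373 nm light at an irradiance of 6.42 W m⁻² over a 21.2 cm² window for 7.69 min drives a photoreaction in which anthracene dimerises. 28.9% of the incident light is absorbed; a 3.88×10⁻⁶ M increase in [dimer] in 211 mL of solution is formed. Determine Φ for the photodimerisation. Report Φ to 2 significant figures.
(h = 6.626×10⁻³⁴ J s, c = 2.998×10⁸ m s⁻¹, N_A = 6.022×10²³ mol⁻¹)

Φ = 0.14

Product: (3.88×10⁻⁶ M)(0.211 L) = 8.187×10⁻⁷ mol.
Photon energy at 373 nm: hc/λ = (6.626×10⁻³⁴)(2.998×10⁸)/(373×10⁻⁹) = 5.326×10⁻¹⁹ J.
Energy delivered: (6.42 W m⁻²)(21.2×10⁻⁴ m²)(461.4 s) = 6.280 J.
Photons incident: 6.280 / 5.326×10⁻¹⁹ = 1.179×10¹⁹, i.e. 1.179×10¹⁹/6.022×10²³ = 1.958×10⁻⁵ mol.
Photons absorbed: 0.289 × 1.958×10⁻⁵ = 5.659×10⁻⁶ mol.
Φ = 8.187×10⁻⁷ mol / 5.659×10⁻⁶ mol photons = 0.14.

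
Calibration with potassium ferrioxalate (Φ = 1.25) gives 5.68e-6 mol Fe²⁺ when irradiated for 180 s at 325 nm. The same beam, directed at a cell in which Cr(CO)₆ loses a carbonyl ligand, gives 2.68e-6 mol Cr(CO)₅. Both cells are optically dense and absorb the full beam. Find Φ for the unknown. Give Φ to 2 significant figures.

Photons absorbed by the actinometer: 5.68e-6 / 1.25 = 4.544e-6 mol.
Φ(unknown) = 2.68e-6 / 4.544e-6 = 0.59.

Φ = 0.59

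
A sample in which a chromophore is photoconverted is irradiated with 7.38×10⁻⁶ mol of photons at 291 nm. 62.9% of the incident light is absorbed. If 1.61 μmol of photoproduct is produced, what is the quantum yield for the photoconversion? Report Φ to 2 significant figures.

Φ = 0.35

Product: 1.61 μmol = 1.61×10⁻⁶ mol.
Photons absorbed: 0.629 × 7.38×10⁻⁶ = 4.642×10⁻⁶ mol.
Φ = 1.61×10⁻⁶ mol / 4.642×10⁻⁶ mol photons = 0.35.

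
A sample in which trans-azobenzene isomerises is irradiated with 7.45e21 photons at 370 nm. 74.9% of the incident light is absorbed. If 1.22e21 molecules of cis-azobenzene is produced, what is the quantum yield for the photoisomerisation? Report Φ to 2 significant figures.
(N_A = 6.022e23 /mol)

Φ = 0.22

Product: 1.22e21 / 6.022e23 = 0.002026 mol.
Moles of photons: 7.45e21 / 6.022e23 = 0.01237 mol.
Photons absorbed: 0.749 × 0.01237 = 0.009265 mol.
Φ = 0.002026 mol / 0.009265 mol photons = 0.22.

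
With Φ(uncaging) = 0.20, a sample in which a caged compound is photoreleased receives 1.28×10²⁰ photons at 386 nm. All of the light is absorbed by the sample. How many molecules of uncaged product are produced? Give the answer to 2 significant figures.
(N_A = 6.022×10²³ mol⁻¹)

2.6×10¹⁹ molecules

Moles of photons: 1.28×10²⁰ / 6.022×10²³ = 2.126×10⁻⁴ mol.
Product: Φ × n_abs = 0.20 × 2.126×10⁻⁴ = 4.252×10⁻⁵ mol.
As a count: 4.252×10⁻⁵ × 6.022×10²³ = 2.6×10¹⁹.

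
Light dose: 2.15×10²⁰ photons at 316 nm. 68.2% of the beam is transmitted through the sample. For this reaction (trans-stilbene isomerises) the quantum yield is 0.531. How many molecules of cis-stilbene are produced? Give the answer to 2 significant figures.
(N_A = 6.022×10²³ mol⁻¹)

Moles of photons: 2.15×10²⁰ / 6.022×10²³ = 3.570×10⁻⁴ mol.
Fraction absorbed: 1 − 68.2/100 = 0.3180.
Photons absorbed: 0.3180 × 3.570×10⁻⁴ = 1.135×10⁻⁴ mol.
Product: Φ × n_abs = 0.531 × 1.135×10⁻⁴ = 6.027×10⁻⁵ mol.
As a count: 6.027×10⁻⁵ × 6.022×10²³ = 3.6×10¹⁹.

3.6×10¹⁹ molecules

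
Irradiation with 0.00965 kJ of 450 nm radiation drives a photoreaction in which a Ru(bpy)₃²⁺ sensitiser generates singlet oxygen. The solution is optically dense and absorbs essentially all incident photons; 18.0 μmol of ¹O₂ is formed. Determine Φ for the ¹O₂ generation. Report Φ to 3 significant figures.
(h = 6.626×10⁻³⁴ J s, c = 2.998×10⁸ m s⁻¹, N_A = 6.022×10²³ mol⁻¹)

Φ = 0.496

Product: 18.0 μmol = 1.80×10⁻⁵ mol.
Photon energy at 450 nm: hc/λ = (6.626×10⁻³⁴)(2.998×10⁸)/(450×10⁻⁹) = 4.414×10⁻¹⁹ J.
Incident energy: 0.00965 kJ = 9.65 J.
Photons incident: 9.65 / 4.414×10⁻¹⁹ = 2.186×10¹⁹, i.e. 2.186×10¹⁹/6.022×10²³ = 3.630×10⁻⁵ mol.
Φ = 1.80×10⁻⁵ mol / 3.630×10⁻⁵ mol photons = 0.496.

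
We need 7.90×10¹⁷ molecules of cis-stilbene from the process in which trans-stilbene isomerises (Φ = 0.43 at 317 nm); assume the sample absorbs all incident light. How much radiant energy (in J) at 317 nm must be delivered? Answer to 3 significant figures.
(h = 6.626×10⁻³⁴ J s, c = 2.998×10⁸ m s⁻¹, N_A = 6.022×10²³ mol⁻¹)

Product: 7.90×10¹⁷ / 6.022×10²³ = 1.312×10⁻⁶ mol.
Photons that must be absorbed: 1.312×10⁻⁶ / 0.43 = 3.051×10⁻⁶ mol.
Photon energy: hc/λ = 6.266×10⁻¹⁹ J; per mole, 3.773×10⁵ J mol⁻¹.
Energy required: 3.051×10⁻⁶ × 3.773×10⁵ = 1.15 J.

1.15 J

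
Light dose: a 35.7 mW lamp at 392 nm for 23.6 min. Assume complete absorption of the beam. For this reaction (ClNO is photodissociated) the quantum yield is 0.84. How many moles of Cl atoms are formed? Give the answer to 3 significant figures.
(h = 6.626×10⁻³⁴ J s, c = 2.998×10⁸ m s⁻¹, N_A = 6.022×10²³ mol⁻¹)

Photon energy at 392 nm: hc/λ = (6.626×10⁻³⁴)(2.998×10⁸)/(392×10⁻⁹) = 5.068×10⁻¹⁹ J.
Energy delivered: (35.7 mW)(1416 s) = 50.55 J.
Photons incident: 50.55 / 5.068×10⁻¹⁹ = 9.974×10¹⁹, i.e. 9.974×10¹⁹/6.022×10²³ = 1.656×10⁻⁴ mol.
Product: Φ × n_abs = 0.84 × 1.656×10⁻⁴ = 1.391×10⁻⁴ mol.

1.39×10⁻⁴ mol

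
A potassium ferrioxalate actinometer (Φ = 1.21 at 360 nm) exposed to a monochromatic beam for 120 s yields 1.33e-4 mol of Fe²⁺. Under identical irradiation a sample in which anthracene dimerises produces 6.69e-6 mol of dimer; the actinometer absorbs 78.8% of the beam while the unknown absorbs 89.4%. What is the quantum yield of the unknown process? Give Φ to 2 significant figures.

Photons absorbed by the actinometer: 1.33e-4 / 1.21 = 1.099e-4 mol.
Incident flux: 1.099e-4 / 0.788 = 1.395e-4 einstein.
Absorbed by unknown: 0.894 × 1.395e-4 = 1.247e-4 mol.
Φ(unknown) = 6.69e-6 / 1.247e-4 = 0.054.

Φ = 0.054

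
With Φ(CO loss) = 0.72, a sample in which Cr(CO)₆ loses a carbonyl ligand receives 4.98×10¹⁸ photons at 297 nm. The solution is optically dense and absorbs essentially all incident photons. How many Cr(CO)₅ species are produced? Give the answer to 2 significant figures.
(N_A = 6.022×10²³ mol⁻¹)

3.6×10¹⁸ species

Moles of photons: 4.98×10¹⁸ / 6.022×10²³ = 8.270×10⁻⁶ mol.
Product: Φ × n_abs = 0.72 × 8.270×10⁻⁶ = 5.954×10⁻⁶ mol.
As a count: 5.954×10⁻⁶ × 6.022×10²³ = 3.6×10¹⁸.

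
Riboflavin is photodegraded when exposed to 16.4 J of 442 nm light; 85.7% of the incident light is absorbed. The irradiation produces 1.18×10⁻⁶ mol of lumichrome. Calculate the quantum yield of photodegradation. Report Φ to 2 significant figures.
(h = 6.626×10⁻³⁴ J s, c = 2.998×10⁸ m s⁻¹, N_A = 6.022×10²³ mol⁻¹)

Φ = 0.023

Photon energy at 442 nm: hc/λ = (6.626×10⁻³⁴)(2.998×10⁸)/(442×10⁻⁹) = 4.494×10⁻¹⁹ J.
Photons incident: 16.4 / 4.494×10⁻¹⁹ = 3.649×10¹⁹, i.e. 3.649×10¹⁹/6.022×10²³ = 6.059×10⁻⁵ mol.
Photons absorbed: 0.857 × 6.059×10⁻⁵ = 5.193×10⁻⁵ mol.
Φ = 1.18×10⁻⁶ mol / 5.193×10⁻⁵ mol photons = 0.023.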